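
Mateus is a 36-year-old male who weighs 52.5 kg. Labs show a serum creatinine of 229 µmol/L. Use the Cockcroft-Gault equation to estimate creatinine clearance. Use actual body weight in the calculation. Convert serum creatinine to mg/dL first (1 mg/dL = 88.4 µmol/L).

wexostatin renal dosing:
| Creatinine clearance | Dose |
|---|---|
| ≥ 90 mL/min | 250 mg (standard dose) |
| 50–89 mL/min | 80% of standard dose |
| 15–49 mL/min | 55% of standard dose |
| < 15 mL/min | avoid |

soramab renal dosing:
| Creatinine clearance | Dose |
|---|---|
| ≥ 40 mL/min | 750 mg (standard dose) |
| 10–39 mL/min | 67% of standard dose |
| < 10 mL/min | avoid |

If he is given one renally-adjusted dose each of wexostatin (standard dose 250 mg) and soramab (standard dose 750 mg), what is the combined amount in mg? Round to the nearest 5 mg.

640 mg

SCr = 229 / 88.4 = 2.59 mg/dL
CrCl = (140 − 36) × 52.5 / (72 × 2.59) = 5460.0 / 186.48 ≈ 29.3 mL/min
CrCl ≈ 29 mL/min.
wexostatin: 15–49 mL/min → 55% of 250 mg = 137.5 mg.
soramab: 10–39 mL/min → 67% of 750 mg = 502.5 mg.
Total = 137.5 + 502.5 = 640 mg.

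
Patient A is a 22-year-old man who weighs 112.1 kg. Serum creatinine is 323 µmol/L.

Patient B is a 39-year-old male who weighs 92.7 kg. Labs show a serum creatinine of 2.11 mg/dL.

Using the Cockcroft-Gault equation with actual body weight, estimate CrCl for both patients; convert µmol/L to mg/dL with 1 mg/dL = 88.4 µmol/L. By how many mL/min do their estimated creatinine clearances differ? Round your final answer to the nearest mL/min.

Patient A: SCr = 323 / 88.4 = 3.654 mg/dL
Patient A: CrCl = (140 − 22) × 112.1 / (72 × 3.654) = 13227.8 / 263.09 ≈ 50.3 mL/min
Patient B: CrCl = (140 − 39) × 92.7 / (72 × 2.11) = 9362.7 / 151.92 ≈ 61.6 mL/min
|50.3 − 61.6| = 11.3 mL/min

11 mL/min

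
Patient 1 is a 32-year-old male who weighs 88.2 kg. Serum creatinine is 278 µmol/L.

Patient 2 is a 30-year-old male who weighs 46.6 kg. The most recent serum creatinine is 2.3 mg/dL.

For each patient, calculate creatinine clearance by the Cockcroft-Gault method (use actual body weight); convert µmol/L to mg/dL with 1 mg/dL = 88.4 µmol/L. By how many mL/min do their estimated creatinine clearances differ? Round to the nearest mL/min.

Patient 1: SCr = 278 / 88.4 = 3.145 mg/dL
Patient 1: CrCl = (140 − 32) × 88.2 / (72 × 3.145) = 9525.6 / 226.44 ≈ 42.1 mL/min
Patient 2: CrCl = (140 − 30) × 46.6 / (72 × 2.3) = 5126.0 / 165.60 ≈ 31.0 mL/min
|42.1 − 31.0| = 11.1 mL/min

11 mL/min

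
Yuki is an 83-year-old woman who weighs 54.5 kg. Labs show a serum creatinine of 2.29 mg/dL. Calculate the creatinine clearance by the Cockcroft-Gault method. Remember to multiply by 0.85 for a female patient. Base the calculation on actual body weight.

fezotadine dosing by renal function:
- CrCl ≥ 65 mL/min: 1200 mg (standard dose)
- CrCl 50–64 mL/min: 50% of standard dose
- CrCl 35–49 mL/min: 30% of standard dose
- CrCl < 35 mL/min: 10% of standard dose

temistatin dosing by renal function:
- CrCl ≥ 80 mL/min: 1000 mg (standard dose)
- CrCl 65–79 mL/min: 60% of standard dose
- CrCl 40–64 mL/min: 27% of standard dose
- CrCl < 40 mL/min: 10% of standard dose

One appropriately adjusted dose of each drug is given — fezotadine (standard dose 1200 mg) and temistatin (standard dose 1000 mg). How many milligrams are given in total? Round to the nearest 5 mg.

220 mg

CrCl = (140 − 83) × 54.5 / (72 × 2.29) × 0.85 = 3106.5 / 164.88 × 0.85 ≈ 16.0 mL/min
CrCl ≈ 16 mL/min.
fezotadine: < 35 mL/min → 10% of 1200 mg = 120 mg.
temistatin: < 40 mL/min → 10% of 1000 mg = 100 mg.
Total = 120 + 100 = 220 mg.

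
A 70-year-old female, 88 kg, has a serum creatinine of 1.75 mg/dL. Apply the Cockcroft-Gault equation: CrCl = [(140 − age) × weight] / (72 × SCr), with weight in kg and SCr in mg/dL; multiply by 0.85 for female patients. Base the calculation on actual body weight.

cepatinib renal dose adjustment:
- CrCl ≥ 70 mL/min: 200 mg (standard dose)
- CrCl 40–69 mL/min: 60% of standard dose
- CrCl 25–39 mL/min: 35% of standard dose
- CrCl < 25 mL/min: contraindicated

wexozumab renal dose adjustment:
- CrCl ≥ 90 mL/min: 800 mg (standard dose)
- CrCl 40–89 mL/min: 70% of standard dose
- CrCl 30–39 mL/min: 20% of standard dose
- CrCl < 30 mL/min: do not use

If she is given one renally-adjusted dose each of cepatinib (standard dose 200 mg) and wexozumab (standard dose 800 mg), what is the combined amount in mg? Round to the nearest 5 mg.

680 mg

CrCl = (140 − 70) × 88 / (72 × 1.75) × 0.85 = 6160.0 / 126.00 × 0.85 ≈ 41.6 mL/min
CrCl ≈ 42 mL/min.
cepatinib: 40–69 mL/min → 60% of 200 mg = 120 mg.
wexozumab: 40–89 mL/min → 70% of 800 mg = 560 mg.
Total = 120 + 560 = 680 mg.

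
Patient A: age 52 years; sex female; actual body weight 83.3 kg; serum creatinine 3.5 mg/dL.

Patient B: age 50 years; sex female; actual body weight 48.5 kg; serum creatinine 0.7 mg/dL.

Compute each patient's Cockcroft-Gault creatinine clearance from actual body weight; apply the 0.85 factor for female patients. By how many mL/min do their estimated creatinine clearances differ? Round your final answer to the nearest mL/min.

49 mL/min

Patient A: CrCl = (140 − 52) × 83.3 / (72 × 3.5) × 0.85 = 7330.4 / 252.00 × 0.85 ≈ 24.7 mL/min
Patient B: CrCl = (140 − 50) × 48.5 / (72 × 0.7) × 0.85 = 4365.0 / 50.40 × 0.85 ≈ 73.6 mL/min
|24.7 − 73.6| = 48.9 mL/min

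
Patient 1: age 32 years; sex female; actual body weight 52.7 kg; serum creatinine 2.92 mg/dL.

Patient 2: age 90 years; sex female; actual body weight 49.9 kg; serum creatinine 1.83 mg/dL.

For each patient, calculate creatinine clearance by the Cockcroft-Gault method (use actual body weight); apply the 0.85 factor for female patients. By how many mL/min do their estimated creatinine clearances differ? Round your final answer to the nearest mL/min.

7 mL/min

Patient 1: CrCl = (140 − 32) × 52.7 / (72 × 2.92) × 0.85 = 5691.6 / 210.24 × 0.85 ≈ 23.0 mL/min
Patient 2: CrCl = (140 − 90) × 49.9 / (72 × 1.83) × 0.85 = 2495.0 / 131.76 × 0.85 ≈ 16.1 mL/min
|23.0 − 16.1| = 6.9 mL/min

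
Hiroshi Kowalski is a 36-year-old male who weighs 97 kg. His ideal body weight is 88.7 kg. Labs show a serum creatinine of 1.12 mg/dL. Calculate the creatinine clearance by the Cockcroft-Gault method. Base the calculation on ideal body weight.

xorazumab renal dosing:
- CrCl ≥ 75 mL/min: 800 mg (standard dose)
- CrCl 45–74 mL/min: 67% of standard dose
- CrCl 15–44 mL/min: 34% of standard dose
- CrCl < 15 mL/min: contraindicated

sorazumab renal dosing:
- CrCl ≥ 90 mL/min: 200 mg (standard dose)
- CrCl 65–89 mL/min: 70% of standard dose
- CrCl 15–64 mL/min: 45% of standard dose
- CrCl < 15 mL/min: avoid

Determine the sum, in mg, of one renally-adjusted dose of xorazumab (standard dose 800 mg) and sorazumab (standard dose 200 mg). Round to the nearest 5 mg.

CrCl = (140 − 36) × 88.7 / (72 × 1.12) = 9224.8 / 80.64 ≈ 114.4 mL/min
CrCl ≈ 114 mL/min.
xorazumab: ≥ 75 mL/min → 100% of 800 mg = 800 mg.
sorazumab: ≥ 90 mL/min → 100% of 200 mg = 200 mg.
Total = 800 + 200 = 1000 mg.

1000 mg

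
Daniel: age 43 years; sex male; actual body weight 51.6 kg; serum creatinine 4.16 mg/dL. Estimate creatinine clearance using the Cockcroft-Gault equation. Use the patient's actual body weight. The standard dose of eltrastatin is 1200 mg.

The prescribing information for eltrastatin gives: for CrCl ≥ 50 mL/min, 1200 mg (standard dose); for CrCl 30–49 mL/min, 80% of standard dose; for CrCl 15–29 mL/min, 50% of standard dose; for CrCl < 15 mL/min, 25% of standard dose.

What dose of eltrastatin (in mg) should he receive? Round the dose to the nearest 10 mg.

600 mg

CrCl = (140 − 43) × 51.6 / (72 × 4.16) = 5005.2 / 299.52 ≈ 16.7 mL/min
CrCl ≈ 17 mL/min → bracket 15–29 mL/min.
50% of 1200 mg = 600 mg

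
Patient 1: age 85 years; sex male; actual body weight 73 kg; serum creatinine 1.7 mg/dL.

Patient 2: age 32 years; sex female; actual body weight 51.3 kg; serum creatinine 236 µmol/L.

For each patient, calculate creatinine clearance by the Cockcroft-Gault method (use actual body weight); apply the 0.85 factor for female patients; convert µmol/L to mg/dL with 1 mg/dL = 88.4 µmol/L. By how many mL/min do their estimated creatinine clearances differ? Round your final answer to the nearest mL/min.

Patient 1: CrCl = (140 − 85) × 73 / (72 × 1.7) = 4015.0 / 122.40 ≈ 32.8 mL/min
Patient 2: SCr = 236 / 88.4 = 2.67 mg/dL
Patient 2: CrCl = (140 − 32) × 51.3 / (72 × 2.67) × 0.85 = 5540.4 / 192.24 × 0.85 ≈ 24.5 mL/min
|32.8 − 24.5| = 8.3 mL/min

8 mL/min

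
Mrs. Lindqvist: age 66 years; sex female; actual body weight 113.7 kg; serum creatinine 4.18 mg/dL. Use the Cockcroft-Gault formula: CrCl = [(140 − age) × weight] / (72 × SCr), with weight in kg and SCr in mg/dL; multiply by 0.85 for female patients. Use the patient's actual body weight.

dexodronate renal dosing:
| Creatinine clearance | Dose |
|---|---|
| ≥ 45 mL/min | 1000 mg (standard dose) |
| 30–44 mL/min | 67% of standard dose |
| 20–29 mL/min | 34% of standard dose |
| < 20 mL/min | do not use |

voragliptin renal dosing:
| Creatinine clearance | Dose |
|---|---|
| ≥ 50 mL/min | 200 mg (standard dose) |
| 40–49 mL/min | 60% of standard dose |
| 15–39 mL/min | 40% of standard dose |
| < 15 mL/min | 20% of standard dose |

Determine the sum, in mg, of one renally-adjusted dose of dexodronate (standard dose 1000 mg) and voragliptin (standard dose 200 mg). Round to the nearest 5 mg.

CrCl = (140 − 66) × 113.7 / (72 × 4.18) × 0.85 = 8413.8 / 300.96 × 0.85 ≈ 23.8 mL/min
CrCl ≈ 24 mL/min.
dexodronate: 20–29 mL/min → 34% of 1000 mg = 340 mg.
voragliptin: 15–39 mL/min → 40% of 200 mg = 80 mg.
Total = 340 + 80 = 420 mg.

420 mg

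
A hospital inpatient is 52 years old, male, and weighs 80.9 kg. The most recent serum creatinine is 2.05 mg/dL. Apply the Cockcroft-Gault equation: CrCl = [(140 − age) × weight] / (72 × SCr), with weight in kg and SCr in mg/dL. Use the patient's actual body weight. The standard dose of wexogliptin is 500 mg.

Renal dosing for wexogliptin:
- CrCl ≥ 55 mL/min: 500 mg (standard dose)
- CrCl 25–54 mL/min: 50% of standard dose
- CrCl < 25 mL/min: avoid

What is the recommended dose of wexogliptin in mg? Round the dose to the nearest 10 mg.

250 mg

CrCl = (140 − 52) × 80.9 / (72 × 2.05) = 7119.2 / 147.60 ≈ 48.2 mL/min
CrCl ≈ 48 mL/min → bracket 25–54 mL/min.
50% of 500 mg = 250 mg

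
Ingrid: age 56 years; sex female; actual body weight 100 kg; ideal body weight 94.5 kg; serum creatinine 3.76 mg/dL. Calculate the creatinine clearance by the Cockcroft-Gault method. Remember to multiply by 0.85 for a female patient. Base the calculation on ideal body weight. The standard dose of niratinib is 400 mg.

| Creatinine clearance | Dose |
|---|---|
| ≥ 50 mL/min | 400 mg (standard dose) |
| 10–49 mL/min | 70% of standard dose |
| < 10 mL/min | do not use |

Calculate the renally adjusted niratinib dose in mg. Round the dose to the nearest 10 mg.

280 mg

CrCl = (140 − 56) × 94.5 / (72 × 3.76) × 0.85 = 7938.0 / 270.72 × 0.85 ≈ 24.9 mL/min
CrCl ≈ 25 mL/min → bracket 10–49 mL/min.
70% of 400 mg = 280 mg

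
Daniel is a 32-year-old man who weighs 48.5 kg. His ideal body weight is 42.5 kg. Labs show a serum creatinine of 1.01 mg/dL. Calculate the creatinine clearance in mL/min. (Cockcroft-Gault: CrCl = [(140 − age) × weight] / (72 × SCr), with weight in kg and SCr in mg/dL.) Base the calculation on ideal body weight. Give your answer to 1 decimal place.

CrCl = (140 − 32) × 42.5 / (72 × 1.01) = 4590.0 / 72.72 ≈ 63.1 mL/min

63.1 mL/min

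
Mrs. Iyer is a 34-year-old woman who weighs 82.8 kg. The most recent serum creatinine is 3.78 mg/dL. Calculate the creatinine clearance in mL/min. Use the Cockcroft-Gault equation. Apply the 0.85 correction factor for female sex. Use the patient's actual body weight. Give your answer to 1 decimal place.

27.4 mL/min

CrCl = (140 − 34) × 82.8 / (72 × 3.78) × 0.85 = 8776.8 / 272.16 × 0.85 ≈ 27.4 mL/min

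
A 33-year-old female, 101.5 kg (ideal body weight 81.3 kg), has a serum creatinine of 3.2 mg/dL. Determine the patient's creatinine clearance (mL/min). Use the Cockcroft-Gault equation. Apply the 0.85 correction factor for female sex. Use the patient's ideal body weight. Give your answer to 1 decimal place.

32.1 mL/min

CrCl = (140 − 33) × 81.3 / (72 × 3.2) × 0.85 = 8699.1 / 230.40 × 0.85 ≈ 32.1 mL/min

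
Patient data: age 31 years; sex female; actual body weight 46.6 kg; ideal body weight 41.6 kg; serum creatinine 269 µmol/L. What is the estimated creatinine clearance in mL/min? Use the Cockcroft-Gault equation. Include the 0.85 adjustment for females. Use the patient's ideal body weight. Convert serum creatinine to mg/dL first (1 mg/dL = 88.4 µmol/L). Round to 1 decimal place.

17.6 mL/min

SCr = 269 / 88.4 = 3.043 mg/dL
CrCl = (140 − 31) × 41.6 / (72 × 3.043) × 0.85 = 4534.4 / 219.10 × 0.85 ≈ 17.6 mL/min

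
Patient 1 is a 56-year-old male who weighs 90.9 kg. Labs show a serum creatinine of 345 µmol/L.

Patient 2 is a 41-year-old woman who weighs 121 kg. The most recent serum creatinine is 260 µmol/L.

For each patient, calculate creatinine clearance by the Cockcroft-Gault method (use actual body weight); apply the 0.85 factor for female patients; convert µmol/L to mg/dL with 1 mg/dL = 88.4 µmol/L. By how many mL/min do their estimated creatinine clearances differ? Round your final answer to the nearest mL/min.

Patient 1: SCr = 345 / 88.4 = 3.903 mg/dL
Patient 1: CrCl = (140 − 56) × 90.9 / (72 × 3.903) = 7635.6 / 281.02 ≈ 27.2 mL/min
Patient 2: SCr = 260 / 88.4 = 2.941 mg/dL
Patient 2: CrCl = (140 − 41) × 121 / (72 × 2.941) × 0.85 = 11979.0 / 211.75 × 0.85 ≈ 48.1 mL/min
|27.2 − 48.1| = 20.9 mL/min

21 mL/min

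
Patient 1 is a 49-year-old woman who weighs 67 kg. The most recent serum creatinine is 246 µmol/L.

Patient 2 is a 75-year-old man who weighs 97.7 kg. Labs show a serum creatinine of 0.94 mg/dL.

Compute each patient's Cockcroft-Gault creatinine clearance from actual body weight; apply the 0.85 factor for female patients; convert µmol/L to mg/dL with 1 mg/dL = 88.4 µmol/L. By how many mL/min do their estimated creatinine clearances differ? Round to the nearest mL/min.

Patient 1: SCr = 246 / 88.4 = 2.783 mg/dL
Patient 1: CrCl = (140 − 49) × 67 / (72 × 2.783) × 0.85 = 6097.0 / 200.38 × 0.85 ≈ 25.9 mL/min
Patient 2: CrCl = (140 − 75) × 97.7 / (72 × 0.94) = 6350.5 / 67.68 ≈ 93.8 mL/min
|25.9 − 93.8| = 67.9 mL/min

68 mL/min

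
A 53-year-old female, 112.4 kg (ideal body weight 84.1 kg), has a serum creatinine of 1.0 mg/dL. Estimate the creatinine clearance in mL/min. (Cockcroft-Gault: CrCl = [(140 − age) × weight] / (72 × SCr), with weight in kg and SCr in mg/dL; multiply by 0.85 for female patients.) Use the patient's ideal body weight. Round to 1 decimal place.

86.4 mL/min

CrCl = (140 − 53) × 84.1 / (72 × 1) × 0.85 = 7316.7 / 72.00 × 0.85 ≈ 86.4 mL/min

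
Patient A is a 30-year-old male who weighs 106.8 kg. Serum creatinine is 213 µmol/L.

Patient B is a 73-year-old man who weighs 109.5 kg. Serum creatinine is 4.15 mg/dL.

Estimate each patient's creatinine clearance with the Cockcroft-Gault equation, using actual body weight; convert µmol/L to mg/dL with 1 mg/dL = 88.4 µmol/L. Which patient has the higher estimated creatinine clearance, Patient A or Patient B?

Patient A: SCr = 213 / 88.4 = 2.41 mg/dL
Patient A: CrCl = (140 − 30) × 106.8 / (72 × 2.41) = 11748.0 / 173.52 ≈ 67.7 mL/min
Patient B: CrCl = (140 − 73) × 109.5 / (72 × 4.15) = 7336.5 / 298.80 ≈ 24.6 mL/min
67.7 vs 24.6 mL/min → Patient A is higher.

Patient A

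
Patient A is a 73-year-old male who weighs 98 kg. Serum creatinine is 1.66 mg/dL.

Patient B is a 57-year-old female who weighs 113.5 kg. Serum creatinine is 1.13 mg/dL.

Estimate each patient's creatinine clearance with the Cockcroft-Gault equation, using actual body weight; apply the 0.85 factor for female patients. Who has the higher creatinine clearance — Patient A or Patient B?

Patient B

Patient A: CrCl = (140 − 73) × 98 / (72 × 1.66) = 6566.0 / 119.52 ≈ 54.9 mL/min
Patient B: CrCl = (140 − 57) × 113.5 / (72 × 1.13) × 0.85 = 9420.5 / 81.36 × 0.85 ≈ 98.4 mL/min
54.9 vs 98.4 mL/min → Patient B is higher.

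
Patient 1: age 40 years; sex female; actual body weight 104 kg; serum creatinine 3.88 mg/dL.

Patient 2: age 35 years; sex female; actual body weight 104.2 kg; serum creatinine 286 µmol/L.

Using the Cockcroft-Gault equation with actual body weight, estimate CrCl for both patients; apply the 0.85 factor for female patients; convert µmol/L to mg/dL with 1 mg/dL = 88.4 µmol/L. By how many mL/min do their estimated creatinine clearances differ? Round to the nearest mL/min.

8 mL/min

Patient 1: CrCl = (140 − 40) × 104 / (72 × 3.88) × 0.85 = 10400.0 / 279.36 × 0.85 ≈ 31.6 mL/min
Patient 2: SCr = 286 / 88.4 = 3.235 mg/dL
Patient 2: CrCl = (140 − 35) × 104.2 / (72 × 3.235) × 0.85 = 10941.0 / 232.92 × 0.85 ≈ 39.9 mL/min
|31.6 − 39.9| = 8.3 mL/min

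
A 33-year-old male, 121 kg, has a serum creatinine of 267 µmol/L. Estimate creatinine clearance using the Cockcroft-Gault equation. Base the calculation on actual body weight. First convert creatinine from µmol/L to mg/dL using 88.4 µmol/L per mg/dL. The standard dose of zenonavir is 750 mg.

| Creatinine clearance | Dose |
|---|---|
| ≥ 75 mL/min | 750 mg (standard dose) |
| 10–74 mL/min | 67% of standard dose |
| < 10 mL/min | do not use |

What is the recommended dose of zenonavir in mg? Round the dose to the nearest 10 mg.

500 mg

SCr = 267 / 88.4 = 3.02 mg/dL
CrCl = (140 − 33) × 121 / (72 × 3.02) = 12947.0 / 217.44 ≈ 59.5 mL/min
CrCl ≈ 60 mL/min → bracket 10–74 mL/min.
67% of 750 mg = 502.5 mg → 500 mg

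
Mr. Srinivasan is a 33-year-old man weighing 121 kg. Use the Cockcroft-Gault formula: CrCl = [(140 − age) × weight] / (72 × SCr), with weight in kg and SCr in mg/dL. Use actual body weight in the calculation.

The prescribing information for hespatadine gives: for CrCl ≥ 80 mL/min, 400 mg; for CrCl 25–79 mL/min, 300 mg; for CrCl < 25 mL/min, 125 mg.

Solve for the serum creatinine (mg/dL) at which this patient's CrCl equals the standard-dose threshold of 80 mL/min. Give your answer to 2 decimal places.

Standard dose requires CrCl ≥ 80 mL/min.
Set (140 − 33) × 121 / (72 × SCr) = 80
SCr = (140 − 33) × 121 / (72 × 80) = 2.248 mg/dL

2.25 mg/dL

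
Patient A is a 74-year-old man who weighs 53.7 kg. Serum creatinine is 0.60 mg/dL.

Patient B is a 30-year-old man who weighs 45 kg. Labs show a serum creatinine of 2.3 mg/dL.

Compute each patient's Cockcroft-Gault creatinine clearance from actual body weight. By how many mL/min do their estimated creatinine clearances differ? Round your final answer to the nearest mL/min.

52 mL/min

Patient A: CrCl = (140 − 74) × 53.7 / (72 × 0.6) = 3544.2 / 43.20 ≈ 82.0 mL/min
Patient B: CrCl = (140 − 30) × 45 / (72 × 2.3) = 4950.0 / 165.60 ≈ 29.9 mL/min
|82.0 − 29.9| = 52.1 mL/min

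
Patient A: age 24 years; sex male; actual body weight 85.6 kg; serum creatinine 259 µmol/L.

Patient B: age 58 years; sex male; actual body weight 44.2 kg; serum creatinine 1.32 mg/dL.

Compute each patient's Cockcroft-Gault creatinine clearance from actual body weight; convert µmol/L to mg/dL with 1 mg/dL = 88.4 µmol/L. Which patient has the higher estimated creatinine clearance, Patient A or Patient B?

Patient A: SCr = 259 / 88.4 = 2.93 mg/dL
Patient A: CrCl = (140 − 24) × 85.6 / (72 × 2.93) = 9929.6 / 210.96 ≈ 47.1 mL/min
Patient B: CrCl = (140 − 58) × 44.2 / (72 × 1.32) = 3624.4 / 95.04 ≈ 38.1 mL/min
47.1 vs 38.1 mL/min → Patient A is higher.

Patient A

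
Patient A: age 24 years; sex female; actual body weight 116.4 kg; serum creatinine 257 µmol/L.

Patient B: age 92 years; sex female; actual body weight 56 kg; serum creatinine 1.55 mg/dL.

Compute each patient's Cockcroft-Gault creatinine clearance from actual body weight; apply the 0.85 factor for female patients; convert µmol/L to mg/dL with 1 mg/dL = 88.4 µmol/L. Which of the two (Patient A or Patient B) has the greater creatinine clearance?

Patient A: SCr = 257 / 88.4 = 2.907 mg/dL
Patient A: CrCl = (140 − 24) × 116.4 / (72 × 2.907) × 0.85 = 13502.4 / 209.30 × 0.85 ≈ 54.8 mL/min
Patient B: CrCl = (140 − 92) × 56 / (72 × 1.55) × 0.85 = 2688.0 / 111.60 × 0.85 ≈ 20.5 mL/min
54.8 vs 20.5 mL/min → Patient A is higher.

Patient A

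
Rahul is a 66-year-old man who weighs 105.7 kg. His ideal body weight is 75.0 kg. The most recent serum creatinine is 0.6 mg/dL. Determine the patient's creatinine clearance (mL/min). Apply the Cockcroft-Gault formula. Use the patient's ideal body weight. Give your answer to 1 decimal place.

128.5 mL/min

CrCl = (140 − 66) × 75 / (72 × 0.6) = 5550.0 / 43.20 ≈ 128.5 mL/min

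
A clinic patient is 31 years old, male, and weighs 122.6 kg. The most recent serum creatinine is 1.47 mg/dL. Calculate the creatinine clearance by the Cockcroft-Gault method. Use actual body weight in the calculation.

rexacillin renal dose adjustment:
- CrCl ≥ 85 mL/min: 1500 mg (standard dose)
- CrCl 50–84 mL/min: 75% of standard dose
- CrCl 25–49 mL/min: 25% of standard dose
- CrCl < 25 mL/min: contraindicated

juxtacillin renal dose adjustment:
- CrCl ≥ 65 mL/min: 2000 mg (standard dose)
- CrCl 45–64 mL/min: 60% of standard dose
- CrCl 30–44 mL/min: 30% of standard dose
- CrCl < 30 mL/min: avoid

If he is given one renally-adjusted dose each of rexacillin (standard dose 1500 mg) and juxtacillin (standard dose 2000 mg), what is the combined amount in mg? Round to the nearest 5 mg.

CrCl = (140 − 31) × 122.6 / (72 × 1.47) = 13363.4 / 105.84 ≈ 126.3 mL/min
CrCl ≈ 126 mL/min.
rexacillin: ≥ 85 mL/min → 100% of 1500 mg = 1500 mg.
juxtacillin: ≥ 65 mL/min → 100% of 2000 mg = 2000 mg.
Total = 1500 + 2000 = 3500 mg.

3500 mg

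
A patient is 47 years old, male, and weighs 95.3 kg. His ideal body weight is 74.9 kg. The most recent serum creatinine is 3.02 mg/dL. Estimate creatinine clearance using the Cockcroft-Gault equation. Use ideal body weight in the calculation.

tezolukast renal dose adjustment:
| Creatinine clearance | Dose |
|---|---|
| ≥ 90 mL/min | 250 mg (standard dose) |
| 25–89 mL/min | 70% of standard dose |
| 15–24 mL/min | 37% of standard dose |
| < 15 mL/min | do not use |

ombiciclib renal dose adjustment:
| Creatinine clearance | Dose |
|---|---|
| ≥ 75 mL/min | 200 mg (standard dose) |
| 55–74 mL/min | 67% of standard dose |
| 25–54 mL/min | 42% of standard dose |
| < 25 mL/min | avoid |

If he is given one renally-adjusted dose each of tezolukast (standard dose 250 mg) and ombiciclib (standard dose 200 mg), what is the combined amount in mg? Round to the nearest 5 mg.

260 mg

CrCl = (140 − 47) × 74.9 / (72 × 3.02) = 6965.7 / 217.44 ≈ 32.0 mL/min
CrCl ≈ 32 mL/min.
tezolukast: 25–89 mL/min → 70% of 250 mg = 175 mg.
ombiciclib: 25–54 mL/min → 42% of 200 mg = 84 mg.
Total = 175 + 84 = 259 mg.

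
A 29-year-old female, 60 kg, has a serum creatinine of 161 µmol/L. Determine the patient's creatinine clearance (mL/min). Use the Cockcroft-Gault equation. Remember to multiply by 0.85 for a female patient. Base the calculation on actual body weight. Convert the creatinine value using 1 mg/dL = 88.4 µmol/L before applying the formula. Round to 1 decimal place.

SCr = 161 / 88.4 = 1.821 mg/dL
CrCl = (140 − 29) × 60 / (72 × 1.821) × 0.85 = 6660.0 / 131.11 × 0.85 ≈ 43.2 mL/min

43.2 mL/min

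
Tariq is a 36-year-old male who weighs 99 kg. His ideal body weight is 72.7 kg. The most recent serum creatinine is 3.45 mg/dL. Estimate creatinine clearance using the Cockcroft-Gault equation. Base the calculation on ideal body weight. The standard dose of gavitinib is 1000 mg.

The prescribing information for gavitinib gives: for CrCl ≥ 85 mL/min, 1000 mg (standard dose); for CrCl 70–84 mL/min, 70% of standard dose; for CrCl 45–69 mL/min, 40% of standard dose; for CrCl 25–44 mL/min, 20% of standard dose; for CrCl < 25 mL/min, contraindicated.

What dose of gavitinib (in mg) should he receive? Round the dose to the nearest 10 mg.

200 mg

CrCl = (140 − 36) × 72.7 / (72 × 3.45) = 7560.8 / 248.40 ≈ 30.4 mL/min
CrCl ≈ 30 mL/min → bracket 25–44 mL/min.
20% of 1000 mg = 200 mg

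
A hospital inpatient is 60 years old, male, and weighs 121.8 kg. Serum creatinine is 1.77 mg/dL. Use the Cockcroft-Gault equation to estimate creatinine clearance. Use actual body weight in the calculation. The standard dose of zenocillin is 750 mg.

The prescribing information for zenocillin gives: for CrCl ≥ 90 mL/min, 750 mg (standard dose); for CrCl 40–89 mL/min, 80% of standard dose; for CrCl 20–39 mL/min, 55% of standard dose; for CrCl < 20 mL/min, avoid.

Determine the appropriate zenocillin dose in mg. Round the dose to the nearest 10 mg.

CrCl = (140 − 60) × 121.8 / (72 × 1.77) = 9744.0 / 127.44 ≈ 76.5 mL/min
CrCl ≈ 76 mL/min → bracket 40–89 mL/min.
80% of 750 mg = 600 mg

600 mg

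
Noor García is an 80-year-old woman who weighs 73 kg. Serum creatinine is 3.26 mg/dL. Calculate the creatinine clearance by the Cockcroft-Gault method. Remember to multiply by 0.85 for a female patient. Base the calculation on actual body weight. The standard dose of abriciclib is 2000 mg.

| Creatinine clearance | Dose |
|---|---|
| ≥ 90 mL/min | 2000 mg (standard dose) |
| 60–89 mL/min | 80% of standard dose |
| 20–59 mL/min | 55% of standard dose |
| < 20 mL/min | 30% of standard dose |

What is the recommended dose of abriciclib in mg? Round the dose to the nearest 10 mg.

CrCl = (140 − 80) × 73 / (72 × 3.26) × 0.85 = 4380.0 / 234.72 × 0.85 ≈ 15.9 mL/min
CrCl ≈ 16 mL/min → bracket < 20 mL/min.
30% of 2000 mg = 600 mg

600 mg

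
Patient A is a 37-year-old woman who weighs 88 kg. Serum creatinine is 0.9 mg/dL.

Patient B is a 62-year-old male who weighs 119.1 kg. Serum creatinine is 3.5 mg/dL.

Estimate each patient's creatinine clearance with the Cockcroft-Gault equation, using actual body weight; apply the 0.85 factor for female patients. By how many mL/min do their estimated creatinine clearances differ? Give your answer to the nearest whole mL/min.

Patient A: CrCl = (140 − 37) × 88 / (72 × 0.9) × 0.85 = 9064.0 / 64.80 × 0.85 ≈ 118.9 mL/min
Patient B: CrCl = (140 − 62) × 119.1 / (72 × 3.5) = 9289.8 / 252.00 ≈ 36.9 mL/min
|118.9 − 36.9| = 82.0 mL/min

82 mL/min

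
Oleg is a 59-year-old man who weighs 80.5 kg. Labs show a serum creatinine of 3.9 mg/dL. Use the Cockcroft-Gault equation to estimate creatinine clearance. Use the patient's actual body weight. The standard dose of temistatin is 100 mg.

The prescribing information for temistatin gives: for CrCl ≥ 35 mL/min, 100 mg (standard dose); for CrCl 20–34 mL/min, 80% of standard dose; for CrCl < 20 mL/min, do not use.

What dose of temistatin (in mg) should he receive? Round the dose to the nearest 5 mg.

80 mg

CrCl = (140 − 59) × 80.5 / (72 × 3.9) = 6520.5 / 280.80 ≈ 23.2 mL/min
CrCl ≈ 23 mL/min → bracket 20–34 mL/min.
80% of 100 mg = 80 mg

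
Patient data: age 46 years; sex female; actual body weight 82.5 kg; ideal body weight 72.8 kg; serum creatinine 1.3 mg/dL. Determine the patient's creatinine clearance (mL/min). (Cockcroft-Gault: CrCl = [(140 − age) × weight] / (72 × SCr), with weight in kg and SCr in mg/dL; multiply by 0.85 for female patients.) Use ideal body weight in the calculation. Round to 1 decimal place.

62.1 mL/min

CrCl = (140 − 46) × 72.8 / (72 × 1.3) × 0.85 = 6843.2 / 93.60 × 0.85 ≈ 62.1 mL/min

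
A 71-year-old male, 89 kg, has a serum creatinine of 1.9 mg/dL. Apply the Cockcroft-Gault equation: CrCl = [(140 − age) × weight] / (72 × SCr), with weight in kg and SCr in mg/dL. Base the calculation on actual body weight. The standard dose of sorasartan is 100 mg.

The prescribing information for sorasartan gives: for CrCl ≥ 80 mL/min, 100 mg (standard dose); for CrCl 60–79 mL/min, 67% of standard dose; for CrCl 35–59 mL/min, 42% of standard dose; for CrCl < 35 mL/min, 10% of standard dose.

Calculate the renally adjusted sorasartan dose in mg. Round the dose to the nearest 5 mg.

CrCl = (140 − 71) × 89 / (72 × 1.9) = 6141.0 / 136.80 ≈ 44.9 mL/min
CrCl ≈ 45 mL/min → bracket 35–59 mL/min.
42% of 100 mg = 42 mg → 40 mg

40 mg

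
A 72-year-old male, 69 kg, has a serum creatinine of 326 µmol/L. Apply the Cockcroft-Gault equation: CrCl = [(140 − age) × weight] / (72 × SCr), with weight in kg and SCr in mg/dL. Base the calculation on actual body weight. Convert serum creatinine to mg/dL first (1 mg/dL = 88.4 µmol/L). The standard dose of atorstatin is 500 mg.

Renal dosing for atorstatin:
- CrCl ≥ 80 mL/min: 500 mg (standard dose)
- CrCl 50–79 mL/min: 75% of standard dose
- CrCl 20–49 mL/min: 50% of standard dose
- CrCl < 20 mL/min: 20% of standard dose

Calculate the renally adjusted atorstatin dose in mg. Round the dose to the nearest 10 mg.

SCr = 326 / 88.4 = 3.688 mg/dL
CrCl = (140 − 72) × 69 / (72 × 3.688) = 4692.0 / 265.54 ≈ 17.7 mL/min
CrCl ≈ 18 mL/min → bracket < 20 mL/min.
20% of 500 mg = 100 mg

100 mg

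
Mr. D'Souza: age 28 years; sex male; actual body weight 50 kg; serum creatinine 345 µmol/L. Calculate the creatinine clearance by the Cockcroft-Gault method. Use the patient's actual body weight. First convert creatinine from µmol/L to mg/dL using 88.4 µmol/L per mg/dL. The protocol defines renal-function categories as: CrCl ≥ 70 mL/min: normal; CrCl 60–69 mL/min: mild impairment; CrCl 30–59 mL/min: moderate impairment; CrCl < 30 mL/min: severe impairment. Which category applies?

SCr = 345 / 88.4 = 3.903 mg/dL
CrCl = (140 − 28) × 50 / (72 × 3.903) = 5600.0 / 281.02 ≈ 19.9 mL/min
20 mL/min falls in the 'severe impairment' range.

severe impairment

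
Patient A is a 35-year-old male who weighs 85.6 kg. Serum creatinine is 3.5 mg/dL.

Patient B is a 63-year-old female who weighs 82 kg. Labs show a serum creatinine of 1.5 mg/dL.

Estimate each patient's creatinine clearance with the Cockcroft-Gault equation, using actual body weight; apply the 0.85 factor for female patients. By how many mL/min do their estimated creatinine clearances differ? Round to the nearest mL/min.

14 mL/min

Patient A: CrCl = (140 − 35) × 85.6 / (72 × 3.5) = 8988.0 / 252.00 ≈ 35.7 mL/min
Patient B: CrCl = (140 − 63) × 82 / (72 × 1.5) × 0.85 = 6314.0 / 108.00 × 0.85 ≈ 49.7 mL/min
|35.7 − 49.7| = 14.0 mL/min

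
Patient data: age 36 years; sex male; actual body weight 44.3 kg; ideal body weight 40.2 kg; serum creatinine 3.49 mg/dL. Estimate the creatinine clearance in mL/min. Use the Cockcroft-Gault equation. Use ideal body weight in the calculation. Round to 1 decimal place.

CrCl = (140 − 36) × 40.2 / (72 × 3.49) = 4180.8 / 251.28 ≈ 16.6 mL/min

16.6 mL/min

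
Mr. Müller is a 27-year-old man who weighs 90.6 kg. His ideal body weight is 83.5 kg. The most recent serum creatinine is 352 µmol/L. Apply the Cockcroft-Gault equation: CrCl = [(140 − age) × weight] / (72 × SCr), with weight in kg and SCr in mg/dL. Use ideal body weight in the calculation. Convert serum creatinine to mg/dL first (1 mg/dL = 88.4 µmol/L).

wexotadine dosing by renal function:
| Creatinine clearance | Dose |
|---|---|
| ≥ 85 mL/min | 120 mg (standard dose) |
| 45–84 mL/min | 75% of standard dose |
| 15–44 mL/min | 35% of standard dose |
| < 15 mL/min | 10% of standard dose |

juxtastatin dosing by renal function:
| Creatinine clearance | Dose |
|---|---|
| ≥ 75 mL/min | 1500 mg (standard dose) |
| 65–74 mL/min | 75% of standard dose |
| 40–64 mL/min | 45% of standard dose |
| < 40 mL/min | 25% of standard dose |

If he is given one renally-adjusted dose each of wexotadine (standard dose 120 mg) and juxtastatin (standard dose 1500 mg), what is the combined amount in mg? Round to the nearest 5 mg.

415 mg

SCr = 352 / 88.4 = 3.982 mg/dL
CrCl = (140 − 27) × 83.5 / (72 × 3.982) = 9435.5 / 286.70 ≈ 32.9 mL/min
CrCl ≈ 33 mL/min.
wexotadine: 15–44 mL/min → 35% of 120 mg = 42 mg.
juxtastatin: < 40 mL/min → 25% of 1500 mg = 375 mg.
Total = 42 + 375 = 417 mg.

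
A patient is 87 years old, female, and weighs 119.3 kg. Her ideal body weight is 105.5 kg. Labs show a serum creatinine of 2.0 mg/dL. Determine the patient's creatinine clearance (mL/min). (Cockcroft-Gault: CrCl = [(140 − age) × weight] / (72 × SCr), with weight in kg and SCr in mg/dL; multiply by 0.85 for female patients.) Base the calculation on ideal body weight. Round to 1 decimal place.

33.0 mL/min

CrCl = (140 − 87) × 105.5 / (72 × 2) × 0.85 = 5591.5 / 144.00 × 0.85 ≈ 33.0 mL/min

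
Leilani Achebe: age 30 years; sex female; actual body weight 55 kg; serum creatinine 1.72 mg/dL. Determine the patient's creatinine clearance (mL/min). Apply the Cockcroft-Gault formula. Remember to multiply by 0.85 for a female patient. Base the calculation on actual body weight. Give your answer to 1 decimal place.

41.5 mL/min

CrCl = (140 − 30) × 55 / (72 × 1.72) × 0.85 = 6050.0 / 123.84 × 0.85 ≈ 41.5 mL/min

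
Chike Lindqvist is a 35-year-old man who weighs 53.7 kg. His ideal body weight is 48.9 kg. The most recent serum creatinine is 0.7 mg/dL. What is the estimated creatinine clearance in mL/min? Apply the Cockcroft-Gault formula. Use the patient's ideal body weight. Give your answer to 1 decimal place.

CrCl = (140 − 35) × 48.9 / (72 × 0.7) = 5134.5 / 50.40 ≈ 101.9 mL/min

101.9 mL/min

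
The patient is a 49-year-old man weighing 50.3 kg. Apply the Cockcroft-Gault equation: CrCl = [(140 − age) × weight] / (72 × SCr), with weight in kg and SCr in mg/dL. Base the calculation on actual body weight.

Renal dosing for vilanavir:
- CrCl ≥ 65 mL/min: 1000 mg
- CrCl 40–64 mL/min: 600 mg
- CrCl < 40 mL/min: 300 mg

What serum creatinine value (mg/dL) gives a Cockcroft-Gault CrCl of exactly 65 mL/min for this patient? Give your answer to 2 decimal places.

Standard dose requires CrCl ≥ 65 mL/min.
Set (140 − 49) × 50.3 / (72 × SCr) = 65
SCr = (140 − 49) × 50.3 / (72 × 65) = 0.978 mg/dL

0.98 mg/dL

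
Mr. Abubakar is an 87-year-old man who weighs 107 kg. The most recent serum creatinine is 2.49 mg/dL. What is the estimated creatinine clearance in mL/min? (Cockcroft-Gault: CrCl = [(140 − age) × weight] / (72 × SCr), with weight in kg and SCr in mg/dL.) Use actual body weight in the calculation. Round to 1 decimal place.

CrCl = (140 − 87) × 107 / (72 × 2.49) = 5671.0 / 179.28 ≈ 31.6 mL/min

31.6 mL/min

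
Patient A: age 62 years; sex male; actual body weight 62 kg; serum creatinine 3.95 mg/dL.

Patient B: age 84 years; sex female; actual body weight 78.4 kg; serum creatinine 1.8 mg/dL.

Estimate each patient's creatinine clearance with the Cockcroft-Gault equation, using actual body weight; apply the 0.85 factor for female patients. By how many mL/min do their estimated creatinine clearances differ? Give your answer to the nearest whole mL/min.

Patient A: CrCl = (140 − 62) × 62 / (72 × 3.95) = 4836.0 / 284.40 ≈ 17.0 mL/min
Patient B: CrCl = (140 − 84) × 78.4 / (72 × 1.8) × 0.85 = 4390.4 / 129.60 × 0.85 ≈ 28.8 mL/min
|17.0 − 28.8| = 11.8 mL/min

12 mL/min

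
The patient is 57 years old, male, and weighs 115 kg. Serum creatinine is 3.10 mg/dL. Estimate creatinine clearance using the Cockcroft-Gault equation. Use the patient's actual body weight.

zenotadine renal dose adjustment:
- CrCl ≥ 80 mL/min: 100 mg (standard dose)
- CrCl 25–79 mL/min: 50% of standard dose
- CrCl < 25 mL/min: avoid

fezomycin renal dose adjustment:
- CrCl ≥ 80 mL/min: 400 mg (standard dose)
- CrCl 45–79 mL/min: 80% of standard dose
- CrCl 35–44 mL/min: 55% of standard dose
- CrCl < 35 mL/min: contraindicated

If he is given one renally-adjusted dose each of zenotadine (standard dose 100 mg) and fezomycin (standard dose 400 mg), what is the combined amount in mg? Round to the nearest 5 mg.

CrCl = (140 − 57) × 115 / (72 × 3.1) = 9545.0 / 223.20 ≈ 42.8 mL/min
CrCl ≈ 43 mL/min.
zenotadine: 25–79 mL/min → 50% of 100 mg = 50 mg.
fezomycin: 35–44 mL/min → 55% of 400 mg = 220 mg.
Total = 50 + 220 = 270 mg.

270 mg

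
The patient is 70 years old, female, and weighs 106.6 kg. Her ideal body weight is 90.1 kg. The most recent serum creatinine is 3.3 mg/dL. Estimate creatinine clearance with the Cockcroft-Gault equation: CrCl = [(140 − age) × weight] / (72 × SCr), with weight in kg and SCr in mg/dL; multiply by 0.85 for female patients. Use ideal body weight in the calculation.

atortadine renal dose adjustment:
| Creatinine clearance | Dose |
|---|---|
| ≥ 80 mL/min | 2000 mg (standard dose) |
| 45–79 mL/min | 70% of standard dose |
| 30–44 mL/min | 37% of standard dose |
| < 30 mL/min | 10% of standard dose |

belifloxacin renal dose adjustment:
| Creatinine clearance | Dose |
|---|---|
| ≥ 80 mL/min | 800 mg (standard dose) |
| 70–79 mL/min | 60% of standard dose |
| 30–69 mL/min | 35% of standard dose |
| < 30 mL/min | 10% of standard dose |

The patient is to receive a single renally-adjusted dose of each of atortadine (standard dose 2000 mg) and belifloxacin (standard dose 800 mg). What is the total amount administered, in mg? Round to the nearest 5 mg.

280 mg

CrCl = (140 − 70) × 90.1 / (72 × 3.3) × 0.85 = 6307.0 / 237.60 × 0.85 ≈ 22.6 mL/min
CrCl ≈ 23 mL/min.
atortadine: < 30 mL/min → 10% of 2000 mg = 200 mg.
belifloxacin: < 30 mL/min → 10% of 800 mg = 80 mg.
Total = 200 + 80 = 280 mg.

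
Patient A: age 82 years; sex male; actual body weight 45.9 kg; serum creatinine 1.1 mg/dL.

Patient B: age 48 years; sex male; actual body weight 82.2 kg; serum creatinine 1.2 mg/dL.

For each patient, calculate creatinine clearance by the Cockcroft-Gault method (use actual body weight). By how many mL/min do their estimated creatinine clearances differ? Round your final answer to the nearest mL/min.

Patient A: CrCl = (140 − 82) × 45.9 / (72 × 1.1) = 2662.2 / 79.20 ≈ 33.6 mL/min
Patient B: CrCl = (140 − 48) × 82.2 / (72 × 1.2) = 7562.4 / 86.40 ≈ 87.5 mL/min
|33.6 − 87.5| = 53.9 mL/min

54 mL/min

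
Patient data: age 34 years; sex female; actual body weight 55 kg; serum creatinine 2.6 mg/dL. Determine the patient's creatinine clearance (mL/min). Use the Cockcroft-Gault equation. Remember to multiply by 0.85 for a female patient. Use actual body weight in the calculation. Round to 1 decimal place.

CrCl = (140 − 34) × 55 / (72 × 2.6) × 0.85 = 5830.0 / 187.20 × 0.85 ≈ 26.5 mL/min

26.5 mL/min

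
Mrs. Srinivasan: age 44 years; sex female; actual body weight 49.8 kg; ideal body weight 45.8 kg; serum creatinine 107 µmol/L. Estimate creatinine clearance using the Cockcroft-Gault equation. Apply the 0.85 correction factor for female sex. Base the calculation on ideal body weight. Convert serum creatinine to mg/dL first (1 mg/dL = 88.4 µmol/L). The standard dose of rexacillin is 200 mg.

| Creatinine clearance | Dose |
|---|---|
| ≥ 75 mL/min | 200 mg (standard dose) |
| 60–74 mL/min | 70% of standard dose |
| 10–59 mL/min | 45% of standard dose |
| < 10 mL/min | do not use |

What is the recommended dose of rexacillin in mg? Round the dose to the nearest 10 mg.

90 mg

SCr = 107 / 88.4 = 1.21 mg/dL
CrCl = (140 − 44) × 45.8 / (72 × 1.21) × 0.85 = 4396.8 / 87.12 × 0.85 ≈ 42.9 mL/min
CrCl ≈ 43 mL/min → bracket 10–59 mL/min.
45% of 200 mg = 90 mg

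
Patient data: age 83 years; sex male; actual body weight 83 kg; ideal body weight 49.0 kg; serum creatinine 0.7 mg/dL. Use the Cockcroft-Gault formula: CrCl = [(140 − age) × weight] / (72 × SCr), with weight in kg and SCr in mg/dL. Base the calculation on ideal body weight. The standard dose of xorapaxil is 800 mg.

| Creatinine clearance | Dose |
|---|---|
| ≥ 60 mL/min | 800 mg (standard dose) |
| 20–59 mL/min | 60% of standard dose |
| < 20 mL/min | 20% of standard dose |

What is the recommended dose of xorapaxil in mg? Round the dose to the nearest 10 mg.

480 mg

CrCl = (140 − 83) × 49 / (72 × 0.7) = 2793.0 / 50.40 ≈ 55.4 mL/min
CrCl ≈ 55 mL/min → bracket 20–59 mL/min.
60% of 800 mg = 480 mg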